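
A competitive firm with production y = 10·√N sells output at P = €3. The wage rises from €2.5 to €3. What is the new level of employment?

N* = 25

From P·MP_N = w with MP_N = 5·N^(-1/2), the labor demand is N(w) = (15/w)^(2).
At w = 2.5: N = 36. At w = 3: N = 25.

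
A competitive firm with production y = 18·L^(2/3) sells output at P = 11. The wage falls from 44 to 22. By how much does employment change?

From P·MP_L = w with MP_L = 12·L^(-1/3), the labor demand is L(w) = (132/w)^(3).
At w = 44: L = 27. At w = 22: L = 216.
ΔL = 216 − 27 = 189.

ΔL = 189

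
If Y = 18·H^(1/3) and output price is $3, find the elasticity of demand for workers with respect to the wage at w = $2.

ε = -1.5

MP_H = (1/3)·18·H^(-2/3), so P·MP_H = w gives 18·H^(-2/3) = w.
Solving, H(w) = (18/w)^(3/2). This is a constant-elasticity form: H ∝ w^(−3/2), so ε = −3/2.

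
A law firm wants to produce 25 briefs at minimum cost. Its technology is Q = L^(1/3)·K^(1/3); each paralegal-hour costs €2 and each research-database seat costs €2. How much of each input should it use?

Cost minimization requires the marginal rate of technical substitution to equal the input-price ratio: MP_L/MP_K = w/r.
Here MP_L/MP_K = (1/3)·(K/L)/(1/3) = (K/L). Setting this equal to 2/2 = 1 gives K = L.
Substituting into Q = 25: L^(1/3)·(L)^(1/3) = 25.
Solving, L = 125 and K = 125.

L* = 125, K* = 125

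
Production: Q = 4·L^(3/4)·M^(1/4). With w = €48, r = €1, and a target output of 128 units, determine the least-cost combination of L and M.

Cost minimization requires the marginal rate of technical substitution to equal the input-price ratio: MP_L/MP_M = w/r.
Here MP_L/MP_M = (3/4)·(M/L)/(1/4) = 3·(M/L). Setting this equal to 48/1 = 48 gives M = 16L.
Substituting into Q = 128: 4·L^(3/4)·(16L)^(1/4) = 128.
Solving, L = 16 and M = 256.

L* = 16, M* = 256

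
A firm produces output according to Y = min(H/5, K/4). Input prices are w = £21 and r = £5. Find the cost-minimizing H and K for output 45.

With a fixed-proportions technology, the cost-minimizing bundle uses no slack in either input: H/5 = K/4 = Y.
So H = 5·45 = 225 and K = 4·45 = 180.

H* = 225, K* = 180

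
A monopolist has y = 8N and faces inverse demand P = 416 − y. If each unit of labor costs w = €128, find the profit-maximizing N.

Marginal revenue from the inverse demand is MR = 416 − 2y.
The marginal product is MP_N = 8.
A monopolist hires until marginal revenue product equals the wage: MR·MP_N = w.
(416 − 16N)·8 = 128, so N = 25.

N* = 25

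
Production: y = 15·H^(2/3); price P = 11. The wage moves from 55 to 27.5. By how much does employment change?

From P·MP_H = w with MP_H = 10·H^(-1/3), the labor demand is H(w) = (110/w)^(3).
At w = 55: H = 8. At w = 27.5: H = 64.
ΔH = 64 − 8 = 56.

ΔH = 56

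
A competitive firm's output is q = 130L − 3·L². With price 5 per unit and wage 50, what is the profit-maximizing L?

The marginal product of L is MP_L = 130 − 6L.
A price-taking firm hires until the value of the marginal product equals the wage: P·MP_L = w, so 5·(130 − 6L) = 50.
Then 130 − 6L = 10, giving L = 20.

L* = 20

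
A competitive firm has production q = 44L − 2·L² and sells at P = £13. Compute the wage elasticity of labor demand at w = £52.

From P·MP_L = w with MP_L = 44 − 4L, labor demand is L(w) = (44 − w/13)/4.
dL/dw = −1/(52) = -1/52.
At w = 52, L = 10, so ε = (dL/dw)·(w/L) = (-1/52)·(52/10) = -0.1.

ε = -0.1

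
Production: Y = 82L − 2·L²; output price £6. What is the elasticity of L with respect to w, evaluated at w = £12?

ε = -0.025

From P·MP_L = w with MP_L = 82 − 4L, labor demand is L(w) = (82 − w/6)/4.
dL/dw = −1/(24) = -1/24.
At w = 12, L = 20, so ε = (dL/dw)·(w/L) = (-1/24)·(12/20) = -0.025.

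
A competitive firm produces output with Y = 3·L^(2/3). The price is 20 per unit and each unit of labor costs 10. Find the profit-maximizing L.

L* = 64

MP_L = (2/3)·3·L^(-1/3) = 2·L^(-1/3).
Profit maximization for a price taker requires P·MP_L = w: 20·2·L^(-1/3) = 10.
So L^(-1/3) = 0.25, which gives L = 64.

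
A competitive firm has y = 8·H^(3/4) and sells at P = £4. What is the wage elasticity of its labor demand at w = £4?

MP_H = (3/4)·8·H^(-1/4), so P·MP_H = w gives 24·H^(-1/4) = w.
Solving, H(w) = (24/w)^(4). This is a constant-elasticity form: H ∝ w^(−4), so ε = −4.

ε = -4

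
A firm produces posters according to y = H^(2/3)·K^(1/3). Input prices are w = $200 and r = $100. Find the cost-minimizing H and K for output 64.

H* = 64, K* = 64

Cost minimization requires the marginal rate of technical substitution to equal the input-price ratio: MP_H/MP_K = w/r.
Here MP_H/MP_K = (2/3)·(K/H)/(1/3) = 2·(K/H). Setting this equal to 200/100 = 2 gives K = H.
Substituting into y = 64: H^(2/3)·(H)^(1/3) = 64.
Solving, H = 64 and K = 64.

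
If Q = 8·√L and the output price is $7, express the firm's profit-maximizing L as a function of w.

MP_L = (1/2)·8·L^(-1/2) = 4·L^(-1/2).
Setting P·MP_L = w: 28·L^(-1/2) = w.
Solving for L: L^(-1/2) = w/28, so L = (28/w)^(2).

L(w) = 784/w²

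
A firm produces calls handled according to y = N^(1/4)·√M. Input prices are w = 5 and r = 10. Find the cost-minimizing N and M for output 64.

N* = 256, M* = 256

Cost minimization requires the marginal rate of technical substitution to equal the input-price ratio: MP_N/MP_M = w/r.
Here MP_N/MP_M = (1/4)·(M/N)/(1/2) = 0.5·(M/N). Setting this equal to 5/10 = 0.5 gives M = N.
Substituting into y = 64: N^(1/4)·(N)^(1/2) = 64.
Solving, N = 256 and M = 256.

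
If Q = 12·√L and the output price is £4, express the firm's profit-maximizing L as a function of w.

MP_L = (1/2)·12·L^(-1/2) = 6·L^(-1/2).
Setting P·MP_L = w: 24·L^(-1/2) = w.
Solving for L: L^(-1/2) = w/24, so L = (24/w)^(2).

L(w) = 576/w²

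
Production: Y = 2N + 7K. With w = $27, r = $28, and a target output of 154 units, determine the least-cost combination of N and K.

N* = 0, K* = 22

The inputs are perfect substitutes, so the firm uses whichever has the lower cost per unit of output.
Cost per unit of output via N is w/2 = 13.5; via K it is r/7 = 4. K is cheaper.
Producing Y = 154 with K alone: N = 0, K = 22.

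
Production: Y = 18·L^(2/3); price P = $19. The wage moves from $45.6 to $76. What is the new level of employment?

L* = 27

From P·MP_L = w with MP_L = 12·L^(-1/3), the labor demand is L(w) = (228/w)^(3).
At w = 45.6: L = 125. At w = 76: L = 27.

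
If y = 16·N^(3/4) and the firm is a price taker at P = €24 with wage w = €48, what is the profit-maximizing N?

N* = 1296

MP_N = (3/4)·16·N^(-1/4) = 12·N^(-1/4).
Profit maximization for a price taker requires P·MP_N = w: 24·12·N^(-1/4) = 48.
So N^(-1/4) = 1/6, which gives N = 1296.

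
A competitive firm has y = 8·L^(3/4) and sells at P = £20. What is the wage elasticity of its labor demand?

MP_L = (3/4)·8·L^(-1/4), so P·MP_L = w gives 120·L^(-1/4) = w.
Solving, L(w) = (120/w)^(4). This is a constant-elasticity form: L ∝ w^(−4), so ε = −4.

ε = -4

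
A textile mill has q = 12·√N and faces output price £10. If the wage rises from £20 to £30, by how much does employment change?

ΔN = -5

From P·MP_N = w with MP_N = 6·N^(-1/2), the labor demand is N(w) = (60/w)^(2).
At w = 20: N = 9. At w = 30: N = 4.
ΔN = 4 − 9 = -5.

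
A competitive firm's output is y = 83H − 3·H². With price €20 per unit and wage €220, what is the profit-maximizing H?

H* = 12

The marginal product of H is MP_H = 83 − 6H.
A price-taking firm hires until the value of the marginal product equals the wage: P·MP_H = w, so 20·(83 − 6H) = 220.
Then 83 − 6H = 11, giving H = 12.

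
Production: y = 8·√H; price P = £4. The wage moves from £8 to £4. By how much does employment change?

ΔH = 12

From P·MP_H = w with MP_H = 4·H^(-1/2), the labor demand is H(w) = (16/w)^(2).
At w = 8: H = 4. At w = 4: H = 16.
ΔH = 16 − 4 = 12.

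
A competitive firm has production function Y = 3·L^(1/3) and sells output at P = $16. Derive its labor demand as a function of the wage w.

MP_L = (1/3)·3·L^(-2/3) = L^(-2/3).
Setting P·MP_L = w: 16·L^(-2/3) = w.
Solving for L: L^(-2/3) = w/16, so L = (16/w)^(3/2).

L(w) = (16/w)^(3/2)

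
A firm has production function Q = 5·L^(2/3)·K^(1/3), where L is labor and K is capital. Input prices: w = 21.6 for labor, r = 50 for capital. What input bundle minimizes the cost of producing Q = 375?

L* = 125, K* = 27

Cost minimization requires the marginal rate of technical substitution to equal the input-price ratio: MP_L/MP_K = w/r.
Here MP_L/MP_K = (2/3)·(K/L)/(1/3) = 2·(K/L). Setting this equal to 21.6/50 = 0.432 gives K = 0.216L.
Substituting into Q = 375: 5·L^(2/3)·(0.216L)^(1/3) = 375.
Solving, L = 125 and K = 27.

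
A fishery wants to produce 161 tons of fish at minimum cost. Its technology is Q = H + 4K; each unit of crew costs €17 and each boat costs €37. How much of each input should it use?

The inputs are perfect substitutes, so the firm uses whichever has the lower cost per unit of output.
Cost per unit of output via H is 17; via K it is 9.25. K is cheaper.
Producing Q = 161 with K alone: H = 0, K = 40.25.

H* = 0, K* = 40.25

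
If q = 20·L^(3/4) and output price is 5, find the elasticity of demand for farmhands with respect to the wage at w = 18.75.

MP_L = (3/4)·20·L^(-1/4), so P·MP_L = w gives 75·L^(-1/4) = w.
Solving, L(w) = (75/w)^(4). This is a constant-elasticity form: L ∝ w^(−4), so ε = −4.

ε = -4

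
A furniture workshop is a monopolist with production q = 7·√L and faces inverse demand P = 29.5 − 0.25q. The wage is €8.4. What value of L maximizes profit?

Marginal revenue from the inverse demand is MR = 29.5 − 0.5q.
The marginal product is MP_L = 3.5·L^(-1/2).
A monopolist hires until marginal revenue product equals the wage: MR·MP_L = w.
At L, q = 7·√L. Substituting and solving: (29.5 − 3.5·√L)·3.5·L^(-1/2) = 8.4 gives L = 25.

L* = 25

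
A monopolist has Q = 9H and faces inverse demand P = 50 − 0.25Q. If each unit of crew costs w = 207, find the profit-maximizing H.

H* = 6

Marginal revenue from the inverse demand is MR = 50 − 0.5Q.
The marginal product is MP_H = 9.
A monopolist hires until marginal revenue product equals the wage: MR·MP_H = w.
(50 − 4.5H)·9 = 207, so H = 6.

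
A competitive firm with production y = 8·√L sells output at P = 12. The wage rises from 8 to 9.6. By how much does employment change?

From P·MP_L = w with MP_L = 4·L^(-1/2), the labor demand is L(w) = (48/w)^(2).
At w = 8: L = 36. At w = 9.6: L = 25.
ΔL = 25 − 36 = -11.

ΔL = -11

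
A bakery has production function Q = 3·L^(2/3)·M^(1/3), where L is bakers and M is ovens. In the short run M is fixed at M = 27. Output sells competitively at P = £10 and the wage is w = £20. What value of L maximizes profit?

With M = 27, MP_L = (2/3)·3·L^(-1/3)·27^(1/3) = 6·L^(-1/3).
Profit maximization for a price taker requires P·MP_L = w: 10·6·L^(-1/3) = 20.
So L^(-1/3) = 1/3, which gives L = 27.

L* = 27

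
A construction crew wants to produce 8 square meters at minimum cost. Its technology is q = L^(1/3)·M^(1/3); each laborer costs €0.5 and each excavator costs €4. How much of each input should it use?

L* = 64, M* = 8

Cost minimization requires the marginal rate of technical substitution to equal the input-price ratio: MP_L/MP_M = w/r.
Here MP_L/MP_M = (1/3)·(M/L)/(1/3) = (M/L). Setting this equal to 0.5/4 = 0.125 gives M = 0.125L.
Substituting into q = 8: L^(1/3)·(0.125L)^(1/3) = 8.
Solving, L = 64 and M = 8.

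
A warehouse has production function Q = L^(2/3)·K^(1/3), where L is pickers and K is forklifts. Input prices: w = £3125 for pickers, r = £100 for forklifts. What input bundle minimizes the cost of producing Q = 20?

L* = 8, K* = 125

Cost minimization requires the marginal rate of technical substitution to equal the input-price ratio: MP_L/MP_K = w/r.
Here MP_L/MP_K = (2/3)·(K/L)/(1/3) = 2·(K/L). Setting this equal to 3125/100 = 31.25 gives K = 15.625L.
Substituting into Q = 20: L^(2/3)·(15.625L)^(1/3) = 20.
Solving, L = 8 and K = 125.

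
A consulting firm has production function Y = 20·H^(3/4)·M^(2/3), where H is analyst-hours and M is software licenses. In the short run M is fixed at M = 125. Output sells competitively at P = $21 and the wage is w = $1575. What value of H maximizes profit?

With M = 125, MP_H = (3/4)·20·H^(-1/4)·125^(2/3) = 375·H^(-1/4).
Profit maximization for a price taker requires P·MP_H = w: 21·375·H^(-1/4) = 1575.
So H^(-1/4) = 0.2, which gives H = 625.

H* = 625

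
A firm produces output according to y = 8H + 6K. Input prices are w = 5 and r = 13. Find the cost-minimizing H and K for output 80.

The inputs are perfect substitutes, so the firm uses whichever has the lower cost per unit of output.
Cost per unit of output via H is w/8 = 0.625; via K it is r/6 = 13/6. H is cheaper.
Producing y = 80 with H alone: H = 10, K = 0.

H* = 10, K* = 0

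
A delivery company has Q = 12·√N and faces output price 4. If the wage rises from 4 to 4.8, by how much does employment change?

ΔN = -11

From P·MP_N = w with MP_N = 6·N^(-1/2), the labor demand is N(w) = (24/w)^(2).
At w = 4: N = 36. At w = 4.8: N = 25.
ΔN = 25 − 36 = -11.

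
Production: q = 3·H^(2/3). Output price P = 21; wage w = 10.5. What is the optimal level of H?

H* = 64

MP_H = (2/3)·3·H^(-1/3) = 2·H^(-1/3).
Profit maximization for a price taker requires P·MP_H = w: 21·2·H^(-1/3) = 10.5.
So H^(-1/3) = 0.25, which gives H = 64.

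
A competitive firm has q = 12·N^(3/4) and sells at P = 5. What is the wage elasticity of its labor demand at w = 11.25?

ε = -4

MP_N = (3/4)·12·N^(-1/4), so P·MP_N = w gives 45·N^(-1/4) = w.
Solving, N(w) = (45/w)^(4). This is a constant-elasticity form: N ∝ w^(−4), so ε = −4.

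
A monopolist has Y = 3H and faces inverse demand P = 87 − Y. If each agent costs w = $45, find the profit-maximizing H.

H* = 12

Marginal revenue from the inverse demand is MR = 87 − 2Y.
The marginal product is MP_H = 3.
A monopolist hires until marginal revenue product equals the wage: MR·MP_H = w.
(87 − 6H)·3 = 45, so H = 12.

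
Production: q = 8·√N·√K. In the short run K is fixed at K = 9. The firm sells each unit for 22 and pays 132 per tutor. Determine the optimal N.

With K = 9, MP_N = (1/2)·8·N^(-1/2)·9^(1/2) = 12·N^(-1/2).
Profit maximization for a price taker requires P·MP_N = w: 22·12·N^(-1/2) = 132.
So N^(-1/2) = 0.5, which gives N = 4.

N* = 4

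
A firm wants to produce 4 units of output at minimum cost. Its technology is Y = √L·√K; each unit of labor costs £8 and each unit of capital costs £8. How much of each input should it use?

L* = 4, K* = 4

Cost minimization requires the marginal rate of technical substitution to equal the input-price ratio: MP_L/MP_K = w/r.
Here MP_L/MP_K = (1/2)·(K/L)/(1/2) = (K/L). Setting this equal to 8/8 = 1 gives K = L.
Substituting into Y = 4: L^(1/2)·(L)^(1/2) = 4.
Solving, L = 4 and K = 4.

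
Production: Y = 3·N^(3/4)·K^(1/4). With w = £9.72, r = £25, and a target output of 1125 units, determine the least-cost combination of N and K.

N* = 625, K* = 81

Cost minimization requires the marginal rate of technical substitution to equal the input-price ratio: MP_N/MP_K = w/r.
Here MP_N/MP_K = (3/4)·(K/N)/(1/4) = 3·(K/N). Setting this equal to 9.72/25 = 0.3888 gives K = 0.1296N.
Substituting into Y = 1125: 3·N^(3/4)·(0.1296N)^(1/4) = 1125.
Solving, N = 625 and K = 81.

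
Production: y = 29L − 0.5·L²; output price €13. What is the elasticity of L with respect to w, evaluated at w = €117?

From P·MP_L = w with MP_L = 29 − L, labor demand is L(w) = 29 − w/13.
dL/dw = −1/(13) = -1/13.
At w = 117, L = 20, so ε = (dL/dw)·(w/L) = (-1/13)·(117/20) = -0.45.

ε = -0.45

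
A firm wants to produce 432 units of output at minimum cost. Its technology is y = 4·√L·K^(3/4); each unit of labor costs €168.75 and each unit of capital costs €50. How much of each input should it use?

L* = 16, K* = 81

Cost minimization requires the marginal rate of technical substitution to equal the input-price ratio: MP_L/MP_K = w/r.
Here MP_L/MP_K = (1/2)·(K/L)/(3/4) = (2/3)·(K/L). Setting this equal to 168.75/50 = 3.375 gives K = 5.0625L.
Substituting into y = 432: 4·L^(1/2)·(5.0625L)^(3/4) = 432.
Solving, L = 16 and K = 81.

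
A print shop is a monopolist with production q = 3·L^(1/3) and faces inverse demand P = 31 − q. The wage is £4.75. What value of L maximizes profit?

Marginal revenue from the inverse demand is MR = 31 − 2q.
The marginal product is MP_L = L^(-2/3).
A monopolist hires until marginal revenue product equals the wage: MR·MP_L = w.
At L, q = 3·L^(1/3). Substituting and solving: (31 − 6·L^(1/3))·L^(-2/3) = 4.75 gives L = 8.

L* = 8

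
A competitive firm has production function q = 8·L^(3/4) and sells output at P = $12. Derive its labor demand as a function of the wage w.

L(w) = (72/w)^(4)

MP_L = (3/4)·8·L^(-1/4) = 6·L^(-1/4).
Setting P·MP_L = w: 72·L^(-1/4) = w.
Solving for L: L^(-1/4) = w/72, so L = (72/w)^(4).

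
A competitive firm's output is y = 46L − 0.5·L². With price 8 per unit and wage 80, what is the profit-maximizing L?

L* = 36

The marginal product of L is MP_L = 46 − L.
A price-taking firm hires until the value of the marginal product equals the wage: P·MP_L = w, so 8·(46 − L) = 80.
Then 46 − L = 10, giving L = 36.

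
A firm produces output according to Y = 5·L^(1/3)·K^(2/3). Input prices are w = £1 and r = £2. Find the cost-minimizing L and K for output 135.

Cost minimization requires the marginal rate of technical substitution to equal the input-price ratio: MP_L/MP_K = w/r.
Here MP_L/MP_K = (1/3)·(K/L)/(2/3) = 0.5·(K/L). Setting this equal to 1/2 = 0.5 gives K = L.
Substituting into Y = 135: 5·L^(1/3)·(L)^(2/3) = 135.
Solving, L = 27 and K = 27.

L* = 27, K* = 27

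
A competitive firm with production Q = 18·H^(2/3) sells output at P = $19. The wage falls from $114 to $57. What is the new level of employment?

From P·MP_H = w with MP_H = 12·H^(-1/3), the labor demand is H(w) = (228/w)^(3).
At w = 114: H = 8. At w = 57: H = 64.

H* = 64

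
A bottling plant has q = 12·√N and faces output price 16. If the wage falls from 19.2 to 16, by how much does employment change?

ΔN = 11

From P·MP_N = w with MP_N = 6·N^(-1/2), the labor demand is N(w) = (96/w)^(2).
At w = 19.2: N = 25. At w = 16: N = 36.
ΔN = 36 − 25 = 11.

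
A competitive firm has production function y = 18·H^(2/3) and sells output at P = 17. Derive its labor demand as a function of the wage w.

H(w) = 8489664/w³

MP_H = (2/3)·18·H^(-1/3) = 12·H^(-1/3).
Setting P·MP_H = w: 204·H^(-1/3) = w.
Solving for H: H^(-1/3) = w/204, so H = (204/w)^(3).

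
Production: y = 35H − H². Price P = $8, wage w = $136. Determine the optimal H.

The marginal product of H is MP_H = 35 − 2H.
A price-taking firm hires until the value of the marginal product equals the wage: P·MP_H = w, so 8·(35 − 2H) = 136.
Then 35 − 2H = 17, giving H = 9.

H* = 9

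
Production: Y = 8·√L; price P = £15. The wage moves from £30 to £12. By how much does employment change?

ΔL = 21

From P·MP_L = w with MP_L = 4·L^(-1/2), the labor demand is L(w) = (60/w)^(2).
At w = 30: L = 4. At w = 12: L = 25.
ΔL = 25 − 4 = 21.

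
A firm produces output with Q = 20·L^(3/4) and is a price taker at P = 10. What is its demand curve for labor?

L(w) = (150/w)^(4)

MP_L = (3/4)·20·L^(-1/4) = 15·L^(-1/4).
Setting P·MP_L = w: 150·L^(-1/4) = w.
Solving for L: L^(-1/4) = w/150, so L = (150/w)^(4).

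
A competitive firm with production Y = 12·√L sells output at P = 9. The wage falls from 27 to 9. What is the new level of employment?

L* = 36

From P·MP_L = w with MP_L = 6·L^(-1/2), the labor demand is L(w) = (54/w)^(2).
At w = 27: L = 4. At w = 9: L = 36.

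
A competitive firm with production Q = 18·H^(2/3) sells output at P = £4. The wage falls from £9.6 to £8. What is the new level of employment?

H* = 216

From P·MP_H = w with MP_H = 12·H^(-1/3), the labor demand is H(w) = (48/w)^(3).
At w = 9.6: H = 125. At w = 8: H = 216.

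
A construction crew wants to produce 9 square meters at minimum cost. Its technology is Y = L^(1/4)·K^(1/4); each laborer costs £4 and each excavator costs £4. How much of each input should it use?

L* = 81, K* = 81

Cost minimization requires the marginal rate of technical substitution to equal the input-price ratio: MP_L/MP_K = w/r.
Here MP_L/MP_K = (1/4)·(K/L)/(1/4) = (K/L). Setting this equal to 4/4 = 1 gives K = L.
Substituting into Y = 9: L^(1/4)·(L)^(1/4) = 9.
Solving, L = 81 and K = 81.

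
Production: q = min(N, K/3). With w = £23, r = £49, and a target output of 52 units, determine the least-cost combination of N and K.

With a fixed-proportions technology, the cost-minimizing bundle uses no slack in either input: N = K/3 = q.
So N = 52 and K = 3·52 = 156.

N* = 52, K* = 156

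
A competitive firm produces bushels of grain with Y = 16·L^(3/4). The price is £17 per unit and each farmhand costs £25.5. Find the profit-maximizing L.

MP_L = (3/4)·16·L^(-1/4) = 12·L^(-1/4).
Profit maximization for a price taker requires P·MP_L = w: 17·12·L^(-1/4) = 25.5.
So L^(-1/4) = 0.125, which gives L = 4096.

L* = 4096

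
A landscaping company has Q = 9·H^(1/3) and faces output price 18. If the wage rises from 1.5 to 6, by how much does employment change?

ΔH = -189

From P·MP_H = w with MP_H = 3·H^(-2/3), the labor demand is H(w) = (54/w)^(3/2).
At w = 1.5: H = 216. At w = 6: H = 27.
ΔH = 27 − 216 = -189.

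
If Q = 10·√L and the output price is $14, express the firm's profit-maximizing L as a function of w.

MP_L = (1/2)·10·L^(-1/2) = 5·L^(-1/2).
Setting P·MP_L = w: 70·L^(-1/2) = w.
Solving for L: L^(-1/2) = w/70, so L = (70/w)^(2).

L(w) = 4900/w²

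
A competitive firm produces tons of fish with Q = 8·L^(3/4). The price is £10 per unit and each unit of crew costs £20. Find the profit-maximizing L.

MP_L = (3/4)·8·L^(-1/4) = 6·L^(-1/4).
Profit maximization for a price taker requires P·MP_L = w: 10·6·L^(-1/4) = 20.
So L^(-1/4) = 1/3, which gives L = 81.

L* = 81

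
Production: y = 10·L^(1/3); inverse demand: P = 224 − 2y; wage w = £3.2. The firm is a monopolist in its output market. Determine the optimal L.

L* = 125

Marginal revenue from the inverse demand is MR = 224 − 4y.
The marginal product is MP_L = (10/3)·L^(-2/3).
A monopolist hires until marginal revenue product equals the wage: MR·MP_L = w.
At L, y = 10·L^(1/3). Substituting and solving: (224 − 40·L^(1/3))·(10/3)·L^(-2/3) = 3.2 gives L = 125.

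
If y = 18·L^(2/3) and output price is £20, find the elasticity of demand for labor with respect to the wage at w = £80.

ε = -3

MP_L = (2/3)·18·L^(-1/3), so P·MP_L = w gives 240·L^(-1/3) = w.
Solving, L(w) = (240/w)^(3). This is a constant-elasticity form: L ∝ w^(−3), so ε = −3.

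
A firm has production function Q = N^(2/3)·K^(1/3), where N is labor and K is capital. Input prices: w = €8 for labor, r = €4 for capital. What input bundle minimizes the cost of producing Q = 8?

N* = 8, K* = 8

Cost minimization requires the marginal rate of technical substitution to equal the input-price ratio: MP_N/MP_K = w/r.
Here MP_N/MP_K = (2/3)·(K/N)/(1/3) = 2·(K/N). Setting this equal to 8/4 = 2 gives K = N.
Substituting into Q = 8: N^(2/3)·(N)^(1/3) = 8.
Solving, N = 8 and K = 8.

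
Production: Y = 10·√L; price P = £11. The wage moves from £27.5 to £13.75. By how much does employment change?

ΔL = 12

From P·MP_L = w with MP_L = 5·L^(-1/2), the labor demand is L(w) = (55/w)^(2).
At w = 27.5: L = 4. At w = 13.75: L = 16.
ΔL = 16 − 4 = 12.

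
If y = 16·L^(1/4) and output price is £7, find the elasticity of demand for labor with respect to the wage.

ε = -4/3

MP_L = (1/4)·16·L^(-3/4), so P·MP_L = w gives 28·L^(-3/4) = w.
Solving, L(w) = (28/w)^(4/3). This is a constant-elasticity form: L ∝ w^(−4/3), so ε = −4/3.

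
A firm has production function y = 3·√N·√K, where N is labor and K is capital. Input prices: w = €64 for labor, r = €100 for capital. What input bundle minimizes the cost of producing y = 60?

N* = 25, K* = 16

Cost minimization requires the marginal rate of technical substitution to equal the input-price ratio: MP_N/MP_K = w/r.
Here MP_N/MP_K = (1/2)·(K/N)/(1/2) = (K/N). Setting this equal to 64/100 = 0.64 gives K = 0.64N.
Substituting into y = 60: 3·N^(1/2)·(0.64N)^(1/2) = 60.
Solving, N = 25 and K = 16.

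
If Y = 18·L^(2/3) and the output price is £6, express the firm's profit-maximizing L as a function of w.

MP_L = (2/3)·18·L^(-1/3) = 12·L^(-1/3).
Setting P·MP_L = w: 72·L^(-1/3) = w.
Solving for L: L^(-1/3) = w/72, so L = (72/w)^(3).

L(w) = 373248/w³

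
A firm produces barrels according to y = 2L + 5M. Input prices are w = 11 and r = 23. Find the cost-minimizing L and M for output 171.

L* = 0, M* = 34.2

The inputs are perfect substitutes, so the firm uses whichever has the lower cost per unit of output.
Cost per unit of output via L is w/2 = 5.5; via M it is r/5 = 4.6. M is cheaper.
Producing y = 171 with M alone: L = 0, M = 34.2.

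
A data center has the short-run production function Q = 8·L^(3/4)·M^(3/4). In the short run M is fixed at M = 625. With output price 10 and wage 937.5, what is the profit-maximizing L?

With M = 625, MP_L = (3/4)·8·L^(-1/4)·625^(3/4) = 750·L^(-1/4).
Profit maximization for a price taker requires P·MP_L = w: 10·750·L^(-1/4) = 937.5.
So L^(-1/4) = 0.125, which gives L = 4096.

L* = 4096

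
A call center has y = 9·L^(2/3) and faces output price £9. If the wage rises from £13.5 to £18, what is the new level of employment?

L* = 27

From P·MP_L = w with MP_L = 6·L^(-1/3), the labor demand is L(w) = (54/w)^(3).
At w = 13.5: L = 64. At w = 18: L = 27.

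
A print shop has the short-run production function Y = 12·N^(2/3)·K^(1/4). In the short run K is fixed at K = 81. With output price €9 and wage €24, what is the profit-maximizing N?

N* = 729

With K = 81, MP_N = (2/3)·12·N^(-1/3)·81^(1/4) = 24·N^(-1/3).
Profit maximization for a price taker requires P·MP_N = w: 9·24·N^(-1/3) = 24.
So N^(-1/3) = 1/9, which gives N = 729.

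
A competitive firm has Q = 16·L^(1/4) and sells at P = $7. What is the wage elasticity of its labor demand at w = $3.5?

MP_L = (1/4)·16·L^(-3/4), so P·MP_L = w gives 28·L^(-3/4) = w.
Solving, L(w) = (28/w)^(4/3). This is a constant-elasticity form: L ∝ w^(−4/3), so ε = −4/3.

ε = -4/3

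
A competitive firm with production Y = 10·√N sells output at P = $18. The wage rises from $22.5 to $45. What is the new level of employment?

From P·MP_N = w with MP_N = 5·N^(-1/2), the labor demand is N(w) = (90/w)^(2).
At w = 22.5: N = 16. At w = 45: N = 4.

N* = 4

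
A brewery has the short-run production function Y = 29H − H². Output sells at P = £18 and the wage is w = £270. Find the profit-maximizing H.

H* = 7

The marginal product of H is MP_H = 29 − 2H.
A price-taking firm hires until the value of the marginal product equals the wage: P·MP_H = w, so 18·(29 − 2H) = 270.
Then 29 − 2H = 15, giving H = 7.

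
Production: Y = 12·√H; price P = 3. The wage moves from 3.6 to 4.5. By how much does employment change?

From P·MP_H = w with MP_H = 6·H^(-1/2), the labor demand is H(w) = (18/w)^(2).
At w = 3.6: H = 25. At w = 4.5: H = 16.
ΔH = 16 − 25 = -9.

ΔH = -9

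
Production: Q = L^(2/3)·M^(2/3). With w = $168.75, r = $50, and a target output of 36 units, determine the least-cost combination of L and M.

Cost minimization requires the marginal rate of technical substitution to equal the input-price ratio: MP_L/MP_M = w/r.
Here MP_L/MP_M = (2/3)·(M/L)/(2/3) = (M/L). Setting this equal to 168.75/50 = 3.375 gives M = 3.375L.
Substituting into Q = 36: L^(2/3)·(3.375L)^(2/3) = 36.
Solving, L = 8 and M = 27.

L* = 8, M* = 27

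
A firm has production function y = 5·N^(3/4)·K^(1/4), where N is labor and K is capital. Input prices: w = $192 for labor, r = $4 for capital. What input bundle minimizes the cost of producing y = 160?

Cost minimization requires the marginal rate of technical substitution to equal the input-price ratio: MP_N/MP_K = w/r.
Here MP_N/MP_K = (3/4)·(K/N)/(1/4) = 3·(K/N). Setting this equal to 192/4 = 48 gives K = 16N.
Substituting into y = 160: 5·N^(3/4)·(16N)^(1/4) = 160.
Solving, N = 16 and K = 256.

N* = 16, K* = 256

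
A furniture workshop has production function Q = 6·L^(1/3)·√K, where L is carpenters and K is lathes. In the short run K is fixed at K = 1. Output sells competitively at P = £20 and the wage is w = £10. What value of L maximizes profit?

L* = 8

With K = 1, MP_L = (1/3)·6·L^(-2/3)·1^(1/2) = 2·L^(-2/3).
Profit maximization for a price taker requires P·MP_L = w: 20·2·L^(-2/3) = 10.
So L^(-2/3) = 0.25, which gives L = 8.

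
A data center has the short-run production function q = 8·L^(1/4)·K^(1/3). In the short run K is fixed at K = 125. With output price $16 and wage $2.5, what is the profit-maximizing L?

With K = 125, MP_L = (1/4)·8·L^(-3/4)·125^(1/3) = 10·L^(-3/4).
Profit maximization for a price taker requires P·MP_L = w: 16·10·L^(-3/4) = 2.5.
So L^(-3/4) = 0.015625, which gives L = 256.

L* = 256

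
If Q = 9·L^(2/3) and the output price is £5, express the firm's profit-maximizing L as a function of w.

L(w) = 27000/w³

MP_L = (2/3)·9·L^(-1/3) = 6·L^(-1/3).
Setting P·MP_L = w: 30·L^(-1/3) = w.
Solving for L: L^(-1/3) = w/30, so L = (30/w)^(3).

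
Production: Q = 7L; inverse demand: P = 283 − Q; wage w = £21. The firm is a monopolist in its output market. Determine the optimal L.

Marginal revenue from the inverse demand is MR = 283 − 2Q.
The marginal product is MP_L = 7.
A monopolist hires until marginal revenue product equals the wage: MR·MP_L = w.
(283 − 14L)·7 = 21, so L = 20.

L* = 20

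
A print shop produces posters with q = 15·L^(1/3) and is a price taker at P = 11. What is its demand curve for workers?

L(w) = (55/w)^(3/2)

MP_L = (1/3)·15·L^(-2/3) = 5·L^(-2/3).
Setting P·MP_L = w: 55·L^(-2/3) = w.
Solving for L: L^(-2/3) = w/55, so L = (55/w)^(3/2).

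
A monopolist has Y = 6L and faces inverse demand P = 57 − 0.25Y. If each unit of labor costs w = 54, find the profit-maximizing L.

Marginal revenue from the inverse demand is MR = 57 − 0.5Y.
The marginal product is MP_L = 6.
A monopolist hires until marginal revenue product equals the wage: MR·MP_L = w.
(57 − 3L)·6 = 54, so L = 16.

L* = 16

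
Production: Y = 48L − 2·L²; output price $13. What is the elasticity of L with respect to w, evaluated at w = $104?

From P·MP_L = w with MP_L = 48 − 4L, labor demand is L(w) = (48 − w/13)/4.
dL/dw = −1/(52) = -1/52.
At w = 104, L = 10, so ε = (dL/dw)·(w/L) = (-1/52)·(104/10) = -0.2.

ε = -0.2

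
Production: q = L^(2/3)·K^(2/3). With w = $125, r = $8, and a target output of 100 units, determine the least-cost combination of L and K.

L* = 8, K* = 125

Cost minimization requires the marginal rate of technical substitution to equal the input-price ratio: MP_L/MP_K = w/r.
Here MP_L/MP_K = (2/3)·(K/L)/(2/3) = (K/L). Setting this equal to 125/8 = 15.625 gives K = 15.625L.
Substituting into q = 100: L^(2/3)·(15.625L)^(2/3) = 100.
Solving, L = 8 and K = 125.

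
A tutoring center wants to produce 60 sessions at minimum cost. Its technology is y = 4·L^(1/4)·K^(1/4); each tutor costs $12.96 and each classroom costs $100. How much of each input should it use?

L* = 625, K* = 81

Cost minimization requires the marginal rate of technical substitution to equal the input-price ratio: MP_L/MP_K = w/r.
Here MP_L/MP_K = (1/4)·(K/L)/(1/4) = (K/L). Setting this equal to 12.96/100 = 0.1296 gives K = 0.1296L.
Substituting into y = 60: 4·L^(1/4)·(0.1296L)^(1/4) = 60.
Solving, L = 625 and K = 81.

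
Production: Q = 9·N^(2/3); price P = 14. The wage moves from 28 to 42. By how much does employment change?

ΔN = -19

From P·MP_N = w with MP_N = 6·N^(-1/3), the labor demand is N(w) = (84/w)^(3).
At w = 28: N = 27. At w = 42: N = 8.
ΔN = 8 − 27 = -19.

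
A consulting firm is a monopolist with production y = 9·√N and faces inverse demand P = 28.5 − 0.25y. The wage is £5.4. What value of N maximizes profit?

N* = 25

Marginal revenue from the inverse demand is MR = 28.5 − 0.5y.
The marginal product is MP_N = 4.5·N^(-1/2).
A monopolist hires until marginal revenue product equals the wage: MR·MP_N = w.
At N, y = 9·√N. Substituting and solving: (28.5 − 4.5·√N)·4.5·N^(-1/2) = 5.4 gives N = 25.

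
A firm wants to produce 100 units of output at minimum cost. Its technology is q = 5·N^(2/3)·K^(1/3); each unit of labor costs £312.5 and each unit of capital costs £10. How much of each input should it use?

Cost minimization requires the marginal rate of technical substitution to equal the input-price ratio: MP_N/MP_K = w/r.
Here MP_N/MP_K = (2/3)·(K/N)/(1/3) = 2·(K/N). Setting this equal to 312.5/10 = 31.25 gives K = 15.625N.
Substituting into q = 100: 5·N^(2/3)·(15.625N)^(1/3) = 100.
Solving, N = 8 and K = 125.

N* = 8, K* = 125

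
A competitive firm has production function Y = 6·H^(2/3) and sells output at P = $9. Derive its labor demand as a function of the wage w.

MP_H = (2/3)·6·H^(-1/3) = 4·H^(-1/3).
Setting P·MP_H = w: 36·H^(-1/3) = w.
Solving for H: H^(-1/3) = w/36, so H = (36/w)^(3).

H(w) = 46656/w³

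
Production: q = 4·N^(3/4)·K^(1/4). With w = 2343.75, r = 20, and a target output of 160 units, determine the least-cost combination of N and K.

N* = 16, K* = 625

Cost minimization requires the marginal rate of technical substitution to equal the input-price ratio: MP_N/MP_K = w/r.
Here MP_N/MP_K = (3/4)·(K/N)/(1/4) = 3·(K/N). Setting this equal to 2343.75/20 = 117.1875 gives K = 39.0625N.
Substituting into q = 160: 4·N^(3/4)·(39.0625N)^(1/4) = 160.
Solving, N = 16 and K = 625.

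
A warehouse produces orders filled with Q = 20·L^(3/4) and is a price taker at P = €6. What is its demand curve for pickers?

MP_L = (3/4)·20·L^(-1/4) = 15·L^(-1/4).
Setting P·MP_L = w: 90·L^(-1/4) = w.
Solving for L: L^(-1/4) = w/90, so L = (90/w)^(4).

L(w) = (90/w)^(4)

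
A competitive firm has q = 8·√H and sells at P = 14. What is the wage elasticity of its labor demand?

MP_H = (1/2)·8·H^(-1/2), so P·MP_H = w gives 56·H^(-1/2) = w.
Solving, H(w) = (56/w)^(2). This is a constant-elasticity form: H ∝ w^(−2), so ε = −2.

ε = -2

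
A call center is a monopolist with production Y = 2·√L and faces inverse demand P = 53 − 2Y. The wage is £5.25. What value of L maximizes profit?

Marginal revenue from the inverse demand is MR = 53 − 4Y.
The marginal product is MP_L = L^(-1/2).
A monopolist hires until marginal revenue product equals the wage: MR·MP_L = w.
At L, Y = 2·√L. Substituting and solving: (53 − 8·√L)·L^(-1/2) = 5.25 gives L = 16.

L* = 16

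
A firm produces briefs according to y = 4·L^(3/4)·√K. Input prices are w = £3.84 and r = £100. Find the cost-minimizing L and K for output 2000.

Cost minimization requires the marginal rate of technical substitution to equal the input-price ratio: MP_L/MP_K = w/r.
Here MP_L/MP_K = (3/4)·(K/L)/(1/2) = 1.5·(K/L). Setting this equal to 3.84/100 = 0.0384 gives K = 0.0256L.
Substituting into y = 2000: 4·L^(3/4)·(0.0256L)^(1/2) = 2000.
Solving, L = 625 and K = 16.

L* = 625, K* = 16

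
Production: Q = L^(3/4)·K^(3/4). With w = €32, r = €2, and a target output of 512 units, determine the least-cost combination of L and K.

L* = 16, K* = 256

Cost minimization requires the marginal rate of technical substitution to equal the input-price ratio: MP_L/MP_K = w/r.
Here MP_L/MP_K = (3/4)·(K/L)/(3/4) = (K/L). Setting this equal to 32/2 = 16 gives K = 16L.
Substituting into Q = 512: L^(3/4)·(16L)^(3/4) = 512.
Solving, L = 16 and K = 256.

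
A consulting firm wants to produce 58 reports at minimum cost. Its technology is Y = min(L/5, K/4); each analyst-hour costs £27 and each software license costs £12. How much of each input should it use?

L* = 290, K* = 232

With a fixed-proportions technology, the cost-minimizing bundle uses no slack in either input: L/5 = K/4 = Y.
So L = 5·58 = 290 and K = 4·58 = 232.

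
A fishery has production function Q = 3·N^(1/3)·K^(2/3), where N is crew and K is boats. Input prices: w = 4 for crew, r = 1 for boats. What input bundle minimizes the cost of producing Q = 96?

Cost minimization requires the marginal rate of technical substitution to equal the input-price ratio: MP_N/MP_K = w/r.
Here MP_N/MP_K = (1/3)·(K/N)/(2/3) = 0.5·(K/N). Setting this equal to 4/1 = 4 gives K = 8N.
Substituting into Q = 96: 3·N^(1/3)·(8N)^(2/3) = 96.
Solving, N = 8 and K = 64.

N* = 8, K* = 64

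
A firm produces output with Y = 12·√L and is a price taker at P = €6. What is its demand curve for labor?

MP_L = (1/2)·12·L^(-1/2) = 6·L^(-1/2).
Setting P·MP_L = w: 36·L^(-1/2) = w.
Solving for L: L^(-1/2) = w/36, so L = (36/w)^(2).

L(w) = 1296/w²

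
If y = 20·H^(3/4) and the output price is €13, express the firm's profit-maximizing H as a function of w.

MP_H = (3/4)·20·H^(-1/4) = 15·H^(-1/4).
Setting P·MP_H = w: 195·H^(-1/4) = w.
Solving for H: H^(-1/4) = w/195, so H = (195/w)^(4).

H(w) = (195/w)^(4)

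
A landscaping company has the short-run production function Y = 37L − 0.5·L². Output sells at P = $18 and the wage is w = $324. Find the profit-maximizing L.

The marginal product of L is MP_L = 37 − L.
A price-taking firm hires until the value of the marginal product equals the wage: P·MP_L = w, so 18·(37 − L) = 324.
Then 37 − L = 18, giving L = 19.

L* = 19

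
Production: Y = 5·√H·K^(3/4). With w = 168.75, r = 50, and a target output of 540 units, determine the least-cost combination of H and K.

H* = 16, K* = 81

Cost minimization requires the marginal rate of technical substitution to equal the input-price ratio: MP_H/MP_K = w/r.
Here MP_H/MP_K = (1/2)·(K/H)/(3/4) = (2/3)·(K/H). Setting this equal to 168.75/50 = 3.375 gives K = 5.0625H.
Substituting into Y = 540: 5·H^(1/2)·(5.0625H)^(3/4) = 540.
Solving, H = 16 and K = 81.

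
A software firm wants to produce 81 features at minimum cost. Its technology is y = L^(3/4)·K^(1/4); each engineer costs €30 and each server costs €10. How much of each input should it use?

Cost minimization requires the marginal rate of technical substitution to equal the input-price ratio: MP_L/MP_K = w/r.
Here MP_L/MP_K = (3/4)·(K/L)/(1/4) = 3·(K/L). Setting this equal to 30/10 = 3 gives K = L.
Substituting into y = 81: L^(3/4)·(L)^(1/4) = 81.
Solving, L = 81 and K = 81.

L* = 81, K* = 81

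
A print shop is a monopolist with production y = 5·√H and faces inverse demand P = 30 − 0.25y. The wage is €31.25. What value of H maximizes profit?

H* = 4

Marginal revenue from the inverse demand is MR = 30 − 0.5y.
The marginal product is MP_H = 2.5·H^(-1/2).
A monopolist hires until marginal revenue product equals the wage: MR·MP_H = w.
At H, y = 5·√H. Substituting and solving: (30 − 2.5·√H)·2.5·H^(-1/2) = 31.25 gives H = 4.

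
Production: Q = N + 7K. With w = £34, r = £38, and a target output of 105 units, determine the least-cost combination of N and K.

The inputs are perfect substitutes, so the firm uses whichever has the lower cost per unit of output.
Cost per unit of output via N is 34; via K it is 38/7. K is cheaper.
Producing Q = 105 with K alone: N = 0, K = 15.

N* = 0, K* = 15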